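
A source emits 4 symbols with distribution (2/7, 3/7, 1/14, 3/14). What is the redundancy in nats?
0.1466 nats

Redundancy measures how far a source is from maximum entropy:
R = H_max - H(X)

Maximum entropy for 4 symbols: H_max = log_e(4) = 1.3863 nats
Actual entropy: H(X) = 1.2397 nats
Redundancy: R = 1.3863 - 1.2397 = 0.1466 nats

This redundancy represents potential for compression: the source could be compressed by 0.1466 nats per symbol.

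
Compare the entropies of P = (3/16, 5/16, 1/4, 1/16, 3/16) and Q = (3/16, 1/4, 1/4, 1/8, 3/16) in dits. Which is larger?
Q

Computing entropies in dits:
H(P) = 0.6563
H(Q) = 0.6865

Distribution Q has higher entropy.

Intuition: The distribution closer to uniform (more spread out) has higher entropy.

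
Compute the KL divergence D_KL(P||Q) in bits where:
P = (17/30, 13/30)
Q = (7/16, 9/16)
0.0484 bits

KL divergence: D_KL(P||Q) = Σ p(x) log(p(x)/q(x))

Computing term by term:
  x=0: 17/30 × log_2[(17/30)/(7/16)] = 17/30 × 0.3732 = 0.2115
  x=1: 13/30 × log_2[(13/30)/(9/16)] = 13/30 × -0.3764 = -0.1631

D_KL(P||Q) = 0.0484 bits

Note: KL divergence is always non-negative and equals 0 iff P = Q.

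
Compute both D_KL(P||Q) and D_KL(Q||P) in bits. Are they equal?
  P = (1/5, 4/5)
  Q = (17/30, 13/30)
D_KL(P||Q) = 0.4071, D_KL(Q||P) = 0.4681

KL divergence is not symmetric: D_KL(P||Q) ≠ D_KL(Q||P) in general.

D_KL(P||Q) = 0.4071 bits
D_KL(Q||P) = 0.4681 bits

No, they are not equal!

This asymmetry is why KL divergence is not a true distance metric.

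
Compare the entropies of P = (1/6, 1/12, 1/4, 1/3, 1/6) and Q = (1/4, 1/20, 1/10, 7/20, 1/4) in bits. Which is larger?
P

Computing entropies in bits:
H(P) = 2.1887
H(Q) = 2.0784

Distribution P has higher entropy.

Intuition: The distribution closer to uniform (more spread out) has higher entropy.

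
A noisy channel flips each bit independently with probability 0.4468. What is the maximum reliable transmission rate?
0.0082 bits

For a binary symmetric channel (BSC) with error probability p:
Capacity C = 1 - H(p) bits per symbol

where H(p) = -p log₂(p) - (1-p) log₂(1-p) is the binary entropy function.

H(0.4468) = 0.9918 bits
C = 1 - 0.9918 = 0.0082 bits per symbol

This means we can reliably transmit up to 0.0082 bits of information per channel use.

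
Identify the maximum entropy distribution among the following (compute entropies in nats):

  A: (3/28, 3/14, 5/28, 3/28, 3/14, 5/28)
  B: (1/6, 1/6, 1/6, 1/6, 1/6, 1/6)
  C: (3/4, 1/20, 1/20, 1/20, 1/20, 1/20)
B

For a discrete distribution over n outcomes, entropy is maximized by the uniform distribution.

Computing entropies:
H(A) = 1.7541 nats
H(B) = 1.7918 nats
H(C) = 0.9647 nats

The uniform distribution (where all probabilities equal 1/6) achieves the maximum entropy of log_e(6) = 1.7918 nats.

Distribution B has the highest entropy.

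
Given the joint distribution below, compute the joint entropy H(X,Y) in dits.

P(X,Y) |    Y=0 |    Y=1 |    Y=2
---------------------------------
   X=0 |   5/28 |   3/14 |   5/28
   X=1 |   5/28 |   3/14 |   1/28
0.7392 dits

Joint entropy is H(X,Y) = -Σ_{x,y} p(x,y) log p(x,y).

Summing over all non-zero entries:
H(X,Y) = -[5/28·log_10(5/28) + 3/14·log_10(3/14) + 5/28·log_10(5/28) + 5/28·log_10(5/28) + 3/14·log_10(3/14) + 1/28·log_10(1/28)]
H(X,Y) = 0.7392 dits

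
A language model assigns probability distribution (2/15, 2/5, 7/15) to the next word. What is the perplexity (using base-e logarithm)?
2.6935

Perplexity is e^H (or exp(H) for natural log).

First, H = -Σ p log p = 0.9908 nats
Perplexity = e^0.9908 = 2.6935

Interpretation: The model's uncertainty is equivalent to choosing uniformly among 2.7 options.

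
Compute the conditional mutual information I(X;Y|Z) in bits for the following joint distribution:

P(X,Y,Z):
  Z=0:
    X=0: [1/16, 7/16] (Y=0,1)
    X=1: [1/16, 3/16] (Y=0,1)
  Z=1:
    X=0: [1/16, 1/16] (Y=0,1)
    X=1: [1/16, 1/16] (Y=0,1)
0.0129 bits

Conditional mutual information: I(X;Y|Z) = H(X|Z) + H(Y|Z) - H(X,Y|Z)

H(Z) = 0.8113
H(X,Z) = 1.7500 → H(X|Z) = 0.9387
H(Y,Z) = 1.5488 → H(Y|Z) = 0.7375
H(X,Y,Z) = 2.4746 → H(X,Y|Z) = 1.6633

I(X;Y|Z) = 0.9387 + 0.7375 - 1.6633 = 0.0129 bits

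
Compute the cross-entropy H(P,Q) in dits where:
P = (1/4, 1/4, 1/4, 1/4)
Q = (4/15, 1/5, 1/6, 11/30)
0.6217 dits

Cross-entropy: H(P,Q) = -Σ p(x) log q(x)

Alternatively: H(P,Q) = H(P) + D_KL(P||Q)
H(P) = 0.6021 dits
D_KL(P||Q) = 0.0197 dits

H(P,Q) = 0.6021 + 0.0197 = 0.6217 dits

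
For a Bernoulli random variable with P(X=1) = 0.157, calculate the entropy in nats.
0.4347 nats

The binary entropy function is:
H(p) = -p log(p) - (1-p) log(1-p)

H(0.157) = -0.157 × log_e(0.157) - 0.843 × log_e(0.843)
H(0.157) = 0.4347 nats

Note: Binary entropy is maximized at p=0.5 (H=1 bit) and minimized at p=0 or p=1 (H=0).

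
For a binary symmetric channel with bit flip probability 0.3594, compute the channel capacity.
0.0578 bits

For a binary symmetric channel (BSC) with error probability p:
Capacity C = 1 - H(p) bits per symbol

where H(p) = -p log₂(p) - (1-p) log₂(1-p) is the binary entropy function.

H(0.3594) = 0.9422 bits
C = 1 - 0.9422 = 0.0578 bits per symbol

This means we can reliably transmit up to 0.0578 bits of information per channel use.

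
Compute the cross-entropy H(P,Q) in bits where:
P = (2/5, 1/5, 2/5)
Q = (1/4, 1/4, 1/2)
1.6000 bits

Cross-entropy: H(P,Q) = -Σ p(x) log q(x)

Alternatively: H(P,Q) = H(P) + D_KL(P||Q)
H(P) = 1.5219 bits
D_KL(P||Q) = 0.0781 bits

H(P,Q) = 1.5219 + 0.0781 = 1.6000 bits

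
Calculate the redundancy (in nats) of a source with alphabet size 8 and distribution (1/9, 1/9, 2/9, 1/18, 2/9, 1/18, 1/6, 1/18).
0.1423 nats

Redundancy measures how far a source is from maximum entropy:
R = H_max - H(X)

Maximum entropy for 8 symbols: H_max = log_e(8) = 2.0794 nats
Actual entropy: H(X) = 1.9371 nats
Redundancy: R = 2.0794 - 1.9371 = 0.1423 nats

This redundancy represents potential for compression: the source could be compressed by 0.1423 nats per symbol.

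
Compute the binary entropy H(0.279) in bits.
0.8541 bits

The binary entropy function is:
H(p) = -p log(p) - (1-p) log(1-p)

H(0.279) = -0.279 × log_2(0.279) - 0.721 × log_2(0.721)
H(0.279) = 0.8541 bits

Note: Binary entropy is maximized at p=0.5 (H=1 bit) and minimized at p=0 or p=1 (H=0).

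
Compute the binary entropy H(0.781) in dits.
0.2283 dits

The binary entropy function is:
H(p) = -p log(p) - (1-p) log(1-p)

H(0.781) = -0.781 × log_10(0.781) - 0.219 × log_10(0.219)
H(0.781) = 0.2283 dits

Note: Binary entropy is maximized at p=0.5 (H=1 bit) and minimized at p=0 or p=1 (H=0).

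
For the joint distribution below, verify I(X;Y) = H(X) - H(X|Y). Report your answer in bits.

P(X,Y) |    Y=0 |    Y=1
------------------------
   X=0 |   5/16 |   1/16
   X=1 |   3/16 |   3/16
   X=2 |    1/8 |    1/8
I(X;Y) = 0.0857 bits

Mutual information has multiple equivalent forms:
- I(X;Y) = H(X) - H(X|Y)
- I(X;Y) = H(Y) - H(Y|X)
- I(X;Y) = H(X) + H(Y) - H(X,Y)

Computing all quantities:
H(X) = 1.5613, H(Y) = 0.9544, H(X,Y) = 2.4300
H(X|Y) = 1.4756, H(Y|X) = 0.8688

Verification:
H(X) - H(X|Y) = 1.5613 - 1.4756 = 0.0857
H(Y) - H(Y|X) = 0.9544 - 0.8688 = 0.0857
H(X) + H(Y) - H(X,Y) = 1.5613 + 0.9544 - 2.4300 = 0.0857

All forms give I(X;Y) = 0.0857 bits. ✓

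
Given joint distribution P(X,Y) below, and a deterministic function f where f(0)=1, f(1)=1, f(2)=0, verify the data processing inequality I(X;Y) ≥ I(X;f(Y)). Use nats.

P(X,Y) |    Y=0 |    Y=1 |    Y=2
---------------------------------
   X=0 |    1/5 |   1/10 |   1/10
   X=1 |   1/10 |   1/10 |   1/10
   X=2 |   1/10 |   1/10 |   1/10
I(X;Y) = 0.0138, I(X;f(Y)) = 0.0040, inequality holds: 0.0138 ≥ 0.0040

Data Processing Inequality: For any Markov chain X → Y → Z, we have I(X;Y) ≥ I(X;Z).

Here Z = f(Y) is a deterministic function of Y, forming X → Y → Z.

Original I(X;Y) = 0.0138 nats

After applying f:
P(X,Z) where Z=f(Y):
- P(X,Z=0) = P(X,Y=2)
- P(X,Z=1) = P(X,Y=0) + P(X,Y=1)

I(X;Z) = I(X;f(Y)) = 0.0040 nats

Verification: 0.0138 ≥ 0.0040 ✓

Information cannot be created by processing; the function f can only lose information about X.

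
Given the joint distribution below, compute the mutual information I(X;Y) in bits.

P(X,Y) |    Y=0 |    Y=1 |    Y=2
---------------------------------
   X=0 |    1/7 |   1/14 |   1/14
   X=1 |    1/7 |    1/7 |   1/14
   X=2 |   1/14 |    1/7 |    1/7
0.0617 bits

Mutual information: I(X;Y) = H(X) + H(Y) - H(X,Y)

Marginals:
P(X) = (2/7, 5/14, 5/14), H(X) = 1.5774 bits
P(Y) = (5/14, 5/14, 2/7), H(Y) = 1.5774 bits

Joint entropy: H(X,Y) = 3.0931 bits

I(X;Y) = 1.5774 + 1.5774 - 3.0931 = 0.0617 bits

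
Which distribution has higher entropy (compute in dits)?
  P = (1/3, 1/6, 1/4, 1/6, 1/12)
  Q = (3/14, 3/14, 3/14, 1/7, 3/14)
Q

Computing entropies in dits:
H(P) = 0.6589
H(Q) = 0.6942

Distribution Q has higher entropy.

Intuition: The distribution closer to uniform (more spread out) has higher entropy.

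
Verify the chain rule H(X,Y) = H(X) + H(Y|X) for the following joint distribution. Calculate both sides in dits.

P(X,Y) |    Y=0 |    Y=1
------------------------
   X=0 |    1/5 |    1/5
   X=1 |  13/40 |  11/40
H(X,Y) = 0.5924, H(X) = 0.2923, H(Y|X) = 0.3001 (all in dits)

Chain rule: H(X,Y) = H(X) + H(Y|X)

Left side — joint entropy directly:
H(X,Y) = -Σ p(x,y) log p(x,y) = 0.5924 dits

Right side — compute H(Y|X) from the conditional distributions:
P(X) = (2/5, 3/5), so H(X) = 0.2923 dits
H(Y|X) = Σ_x P(X=x) · H(Y|X=x):
  P(Y|X=0) = (1/2, 1/2), H(Y|X=0) = 0.3010, weight P(X=0) = 2/5
  P(Y|X=1) = (13/24, 11/24), H(Y|X=1) = 0.2995, weight P(X=1) = 3/5
H(Y|X) = 0.3001 dits

H(X) + H(Y|X) = 0.2923 + 0.3001 = 0.5924 dits

Both sides equal 0.5924 dits. ✓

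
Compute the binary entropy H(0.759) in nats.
0.5522 nats

The binary entropy function is:
H(p) = -p log(p) - (1-p) log(1-p)

H(0.759) = -0.759 × log_e(0.759) - 0.241 × log_e(0.241)
H(0.759) = 0.5522 nats

Note: Binary entropy is maximized at p=0.5 (H=1 bit) and minimized at p=0 or p=1 (H=0).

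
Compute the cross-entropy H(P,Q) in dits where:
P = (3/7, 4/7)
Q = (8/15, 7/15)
0.3061 dits

Cross-entropy: H(P,Q) = -Σ p(x) log q(x)

Alternatively: H(P,Q) = H(P) + D_KL(P||Q)
H(P) = 0.2966 dits
D_KL(P||Q) = 0.0096 dits

H(P,Q) = 0.2966 + 0.0096 = 0.3061 dits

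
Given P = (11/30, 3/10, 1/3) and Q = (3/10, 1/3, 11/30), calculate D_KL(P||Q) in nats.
0.0102 nats

KL divergence: D_KL(P||Q) = Σ p(x) log(p(x)/q(x))

Computing term by term:
  x=0: 11/30 × log_e[(11/30)/(3/10)] = 11/30 × 0.2007 = 0.0736
  x=1: 3/10 × log_e[(3/10)/(1/3)] = 3/10 × -0.1054 = -0.0316
  x=2: 1/3 × log_e[(1/3)/(11/30)] = 1/3 × -0.0953 = -0.0318

D_KL(P||Q) = 0.0102 nats

Note: KL divergence is always non-negative and equals 0 iff P = Q.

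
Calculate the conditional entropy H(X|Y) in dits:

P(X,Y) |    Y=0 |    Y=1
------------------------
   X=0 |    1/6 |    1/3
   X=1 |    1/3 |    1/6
0.2764 dits

Using the chain rule: H(X|Y) = H(X,Y) - H(Y)

First, compute H(X,Y) = 0.5775 dits

Marginal P(Y) = (1/2, 1/2)
H(Y) = 0.3010 dits

H(X|Y) = H(X,Y) - H(Y) = 0.5775 - 0.3010 = 0.2764 dits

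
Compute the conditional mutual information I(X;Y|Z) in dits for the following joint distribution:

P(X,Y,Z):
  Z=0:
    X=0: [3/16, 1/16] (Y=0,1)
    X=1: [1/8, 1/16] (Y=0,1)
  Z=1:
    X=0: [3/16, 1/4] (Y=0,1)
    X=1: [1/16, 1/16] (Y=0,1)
0.0012 dits

Conditional mutual information: I(X;Y|Z) = H(X|Z) + H(Y|Z) - H(X,Y|Z)

H(Z) = 0.2976
H(X,Z) = 0.5568 → H(X|Z) = 0.2592
H(Y,Z) = 0.5791 → H(Y|Z) = 0.2815
H(X,Y,Z) = 0.8371 → H(X,Y|Z) = 0.5394

I(X;Y|Z) = 0.2592 + 0.2815 - 0.5394 = 0.0012 dits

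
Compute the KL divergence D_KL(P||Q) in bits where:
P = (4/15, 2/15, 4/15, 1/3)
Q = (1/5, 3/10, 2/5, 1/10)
0.3777 bits

KL divergence: D_KL(P||Q) = Σ p(x) log(p(x)/q(x))

Computing term by term:
  x=0: 4/15 × log_2[(4/15)/(1/5)] = 4/15 × 0.4150 = 0.1107
  x=1: 2/15 × log_2[(2/15)/(3/10)] = 2/15 × -1.1699 = -0.1560
  x=2: 4/15 × log_2[(4/15)/(2/5)] = 4/15 × -0.5850 = -0.1560
  x=3: 1/3 × log_2[(1/3)/(1/10)] = 1/3 × 1.7370 = 0.5790

D_KL(P||Q) = 0.3777 bits

Note: KL divergence is always non-negative and equals 0 iff P = Q.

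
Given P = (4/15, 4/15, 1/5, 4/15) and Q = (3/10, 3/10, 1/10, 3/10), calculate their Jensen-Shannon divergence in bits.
0.0144 bits

Jensen-Shannon divergence is:
JSD(P||Q) = 0.5 × D_KL(P||M) + 0.5 × D_KL(Q||M)
where M = 0.5 × (P + Q) is the mixture distribution.

M = 0.5 × (4/15, 4/15, 1/5, 4/15) + 0.5 × (3/10, 3/10, 1/10, 3/10) = (0.283333, 0.283333, 3/20, 0.283333)

D_KL(P||M) = 0.0130 bits
D_KL(Q||M) = 0.0157 bits

JSD(P||Q) = 0.5 × 0.0130 + 0.5 × 0.0157 = 0.0144 bits

Unlike KL divergence, JSD is symmetric and bounded: 0 ≤ JSD ≤ log(2).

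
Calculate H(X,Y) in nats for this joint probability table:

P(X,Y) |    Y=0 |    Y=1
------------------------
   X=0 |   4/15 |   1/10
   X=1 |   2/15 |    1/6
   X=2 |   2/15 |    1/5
1.7405 nats

Joint entropy is H(X,Y) = -Σ_{x,y} p(x,y) log p(x,y).

Summing over all non-zero entries:
H(X,Y) = -[4/15·log_e(4/15) + 1/10·log_e(1/10) + 2/15·log_e(2/15) + 1/6·log_e(1/6) + 2/15·log_e(2/15) + 1/5·log_e(1/5)]
H(X,Y) = 1.7405 nats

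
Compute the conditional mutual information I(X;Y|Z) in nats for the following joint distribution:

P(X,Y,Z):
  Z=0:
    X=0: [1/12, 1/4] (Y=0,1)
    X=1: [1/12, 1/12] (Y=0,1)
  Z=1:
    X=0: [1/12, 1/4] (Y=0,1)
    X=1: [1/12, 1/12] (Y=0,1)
0.0306 nats

Conditional mutual information: I(X;Y|Z) = H(X|Z) + H(Y|Z) - H(X,Y|Z)

H(Z) = 0.6931
H(X,Z) = 1.3297 → H(X|Z) = 0.6365
H(Y,Z) = 1.3297 → H(Y|Z) = 0.6365
H(X,Y,Z) = 1.9356 → H(X,Y|Z) = 1.2425

I(X;Y|Z) = 0.6365 + 0.6365 - 1.2425 = 0.0306 nats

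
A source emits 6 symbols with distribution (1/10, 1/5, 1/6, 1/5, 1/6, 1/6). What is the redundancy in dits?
0.0095 dits

Redundancy measures how far a source is from maximum entropy:
R = H_max - H(X)

Maximum entropy for 6 symbols: H_max = log_10(6) = 0.7782 dits
Actual entropy: H(X) = 0.7687 dits
Redundancy: R = 0.7782 - 0.7687 = 0.0095 dits

This redundancy represents potential for compression: the source could be compressed by 0.0095 dits per symbol.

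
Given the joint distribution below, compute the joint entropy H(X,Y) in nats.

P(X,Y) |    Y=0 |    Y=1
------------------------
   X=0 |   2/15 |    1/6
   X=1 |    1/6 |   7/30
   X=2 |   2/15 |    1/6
1.7728 nats

Joint entropy is H(X,Y) = -Σ_{x,y} p(x,y) log p(x,y).

Summing over all non-zero entries:
H(X,Y) = -[2/15·log_e(2/15) + 1/6·log_e(1/6) + 1/6·log_e(1/6) + 7/30·log_e(7/30) + 2/15·log_e(2/15) + 1/6·log_e(1/6)]
H(X,Y) = 1.7728 nats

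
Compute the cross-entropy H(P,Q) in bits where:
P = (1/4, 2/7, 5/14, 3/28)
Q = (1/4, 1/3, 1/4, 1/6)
1.9441 bits

Cross-entropy: H(P,Q) = -Σ p(x) log q(x)

Alternatively: H(P,Q) = H(P) + D_KL(P||Q)
H(P) = 1.8922 bits
D_KL(P||Q) = 0.0519 bits

H(P,Q) = 1.8922 + 0.0519 = 1.9441 bits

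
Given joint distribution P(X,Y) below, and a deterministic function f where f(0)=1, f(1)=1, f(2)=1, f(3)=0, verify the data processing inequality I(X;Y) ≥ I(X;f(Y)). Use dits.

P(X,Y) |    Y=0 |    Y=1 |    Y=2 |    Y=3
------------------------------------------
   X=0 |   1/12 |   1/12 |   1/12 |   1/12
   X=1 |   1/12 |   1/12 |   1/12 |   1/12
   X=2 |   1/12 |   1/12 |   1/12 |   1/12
I(X;Y) = 0.0000, I(X;f(Y)) = 0.0000, inequality holds: 0.0000 ≥ 0.0000

Data Processing Inequality: For any Markov chain X → Y → Z, we have I(X;Y) ≥ I(X;Z).

Here Z = f(Y) is a deterministic function of Y, forming X → Y → Z.

Original I(X;Y) = 0.0000 dits

After applying f:
P(X,Z) where Z=f(Y):
- P(X,Z=0) = P(X,Y=3)
- P(X,Z=1) = P(X,Y=0) + P(X,Y=1) + P(X,Y=2)

I(X;Z) = I(X;f(Y)) = 0.0000 dits

Verification: 0.0000 ≥ 0.0000 ✓

Information cannot be created by processing; the function f can only lose information about X.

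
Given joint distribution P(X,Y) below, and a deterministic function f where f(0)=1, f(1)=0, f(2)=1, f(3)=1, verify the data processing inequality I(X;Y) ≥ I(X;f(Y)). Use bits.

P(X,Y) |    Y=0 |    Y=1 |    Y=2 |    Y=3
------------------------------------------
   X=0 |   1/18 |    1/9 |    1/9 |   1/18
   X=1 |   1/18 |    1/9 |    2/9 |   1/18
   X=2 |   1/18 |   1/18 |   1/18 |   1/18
I(X;Y) = 0.0432, I(X;f(Y)) = 0.0055, inequality holds: 0.0432 ≥ 0.0055

Data Processing Inequality: For any Markov chain X → Y → Z, we have I(X;Y) ≥ I(X;Z).

Here Z = f(Y) is a deterministic function of Y, forming X → Y → Z.

Original I(X;Y) = 0.0432 bits

After applying f:
P(X,Z) where Z=f(Y):
- P(X,Z=0) = P(X,Y=1)
- P(X,Z=1) = P(X,Y=0) + P(X,Y=2) + P(X,Y=3)

I(X;Z) = I(X;f(Y)) = 0.0055 bits

Verification: 0.0432 ≥ 0.0055 ✓

Information cannot be created by processing; the function f can only lose information about X.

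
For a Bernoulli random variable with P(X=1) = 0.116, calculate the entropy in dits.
0.1559 dits

The binary entropy function is:
H(p) = -p log(p) - (1-p) log(1-p)

H(0.116) = -0.116 × log_10(0.116) - 0.884 × log_10(0.884)
H(0.116) = 0.1559 dits

Note: Binary entropy is maximized at p=0.5 (H=1 bit) and minimized at p=0 or p=1 (H=0).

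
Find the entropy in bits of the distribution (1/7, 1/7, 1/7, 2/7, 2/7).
2.2359 bits

Shannon entropy is H(X) = -Σ p(x) log p(x).

For P = (1/7, 1/7, 1/7, 2/7, 2/7):
H = -1/7 × log_2(1/7) -1/7 × log_2(1/7) -1/7 × log_2(1/7) -2/7 × log_2(2/7) -2/7 × log_2(2/7)
H = 2.2359 bits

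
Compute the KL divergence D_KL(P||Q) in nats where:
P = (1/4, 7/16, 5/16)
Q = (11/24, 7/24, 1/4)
0.0956 nats

KL divergence: D_KL(P||Q) = Σ p(x) log(p(x)/q(x))

Computing term by term:
  x=0: 1/4 × log_e[(1/4)/(11/24)] = 1/4 × -0.6061 = -0.1515
  x=1: 7/16 × log_e[(7/16)/(7/24)] = 7/16 × 0.4055 = 0.1774
  x=2: 5/16 × log_e[(5/16)/(1/4)] = 5/16 × 0.2231 = 0.0697

D_KL(P||Q) = 0.0956 nats

Note: KL divergence is always non-negative and equals 0 iff P = Q.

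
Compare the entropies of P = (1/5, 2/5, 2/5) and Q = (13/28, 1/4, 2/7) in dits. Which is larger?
Q

Computing entropies in dits:
H(P) = 0.4581
H(Q) = 0.4607

Distribution Q has higher entropy.

Intuition: The distribution closer to uniform (more spread out) has higher entropy.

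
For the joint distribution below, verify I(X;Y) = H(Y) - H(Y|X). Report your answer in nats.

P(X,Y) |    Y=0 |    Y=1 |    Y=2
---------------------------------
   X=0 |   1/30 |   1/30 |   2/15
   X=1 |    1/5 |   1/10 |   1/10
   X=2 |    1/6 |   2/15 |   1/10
I(X;Y) = 0.0648 nats

Mutual information has multiple equivalent forms:
- I(X;Y) = H(X) - H(X|Y)
- I(X;Y) = H(Y) - H(Y|X)
- I(X;Y) = H(X) + H(Y) - H(X,Y)

Computing all quantities:
H(X) = 1.0549, H(Y) = 1.0852, H(X,Y) = 2.0753
H(X|Y) = 0.9902, H(Y|X) = 1.0204

Verification:
H(X) - H(X|Y) = 1.0549 - 0.9902 = 0.0648
H(Y) - H(Y|X) = 1.0852 - 1.0204 = 0.0648
H(X) + H(Y) - H(X,Y) = 1.0549 + 1.0852 - 2.0753 = 0.0648

All forms give I(X;Y) = 0.0648 nats. ✓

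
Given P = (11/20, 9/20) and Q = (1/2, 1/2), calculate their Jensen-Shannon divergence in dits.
0.0005 dits

Jensen-Shannon divergence is:
JSD(P||Q) = 0.5 × D_KL(P||M) + 0.5 × D_KL(Q||M)
where M = 0.5 × (P + Q) is the mixture distribution.

M = 0.5 × (11/20, 9/20) + 0.5 × (1/2, 1/2) = (21/40, 19/40)

D_KL(P||M) = 0.0005 dits
D_KL(Q||M) = 0.0005 dits

JSD(P||Q) = 0.5 × 0.0005 + 0.5 × 0.0005 = 0.0005 dits

Unlike KL divergence, JSD is symmetric and bounded: 0 ≤ JSD ≤ log(2).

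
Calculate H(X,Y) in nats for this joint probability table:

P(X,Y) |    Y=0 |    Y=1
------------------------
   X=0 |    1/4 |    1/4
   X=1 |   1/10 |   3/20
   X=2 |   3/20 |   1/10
1.7228 nats

Joint entropy is H(X,Y) = -Σ_{x,y} p(x,y) log p(x,y).

Summing over all non-zero entries:
H(X,Y) = -[1/4·log_e(1/4) + 1/4·log_e(1/4) + 1/10·log_e(1/10) + 3/20·log_e(3/20) + 3/20·log_e(3/20) + 1/10·log_e(1/10)]
H(X,Y) = 1.7228 nats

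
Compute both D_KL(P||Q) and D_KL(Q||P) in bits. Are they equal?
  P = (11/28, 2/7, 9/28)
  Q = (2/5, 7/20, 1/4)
D_KL(P||Q) = 0.0227, D_KL(Q||P) = 0.0222

KL divergence is not symmetric: D_KL(P||Q) ≠ D_KL(Q||P) in general.

D_KL(P||Q) = 0.0227 bits
D_KL(Q||P) = 0.0222 bits

No, they are not equal!

This asymmetry is why KL divergence is not a true distance metric.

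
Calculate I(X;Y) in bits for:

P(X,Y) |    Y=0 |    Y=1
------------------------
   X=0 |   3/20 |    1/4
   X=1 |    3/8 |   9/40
0.0438 bits

Mutual information: I(X;Y) = H(X) + H(Y) - H(X,Y)

Marginals:
P(X) = (2/5, 3/5), H(X) = 0.9710 bits
P(Y) = (21/40, 19/40), H(Y) = 0.9982 bits

Joint entropy: H(X,Y) = 1.9254 bits

I(X;Y) = 0.9710 + 0.9982 - 1.9254 = 0.0438 bits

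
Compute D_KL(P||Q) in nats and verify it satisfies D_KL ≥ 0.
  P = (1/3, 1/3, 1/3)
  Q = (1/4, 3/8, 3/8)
0.0174 nats

KL divergence satisfies the Gibbs inequality: D_KL(P||Q) ≥ 0 for all distributions P, Q.

D_KL(P||Q) = Σ p(x) log(p(x)/q(x))
Term by term:
  x=0: 1/3 × log_e[(1/3)/(1/4)] = 0.0959
  x=1: 1/3 × log_e[(1/3)/(3/8)] = -0.0393
  x=2: 1/3 × log_e[(1/3)/(3/8)] = -0.0393
D_KL(P||Q) = 0.0174 nats

D_KL(P||Q) = 0.0174 ≥ 0 ✓

This non-negativity is a fundamental property: relative entropy cannot be negative because it measures how different Q is from P.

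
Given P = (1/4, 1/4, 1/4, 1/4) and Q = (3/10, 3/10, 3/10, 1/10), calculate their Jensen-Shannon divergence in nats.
0.0200 nats

Jensen-Shannon divergence is:
JSD(P||Q) = 0.5 × D_KL(P||M) + 0.5 × D_KL(Q||M)
where M = 0.5 × (P + Q) is the mixture distribution.

M = 0.5 × (1/4, 1/4, 1/4, 1/4) + 0.5 × (3/10, 3/10, 3/10, 1/10) = (11/40, 11/40, 11/40, 7/40)

D_KL(P||M) = 0.0177 nats
D_KL(Q||M) = 0.0223 nats

JSD(P||Q) = 0.5 × 0.0177 + 0.5 × 0.0223 = 0.0200 nats

Unlike KL divergence, JSD is symmetric and bounded: 0 ≤ JSD ≤ log(2).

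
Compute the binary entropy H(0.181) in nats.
0.4729 nats

The binary entropy function is:
H(p) = -p log(p) - (1-p) log(1-p)

H(0.181) = -0.181 × log_e(0.181) - 0.819 × log_e(0.819)
H(0.181) = 0.4729 nats

Note: Binary entropy is maximized at p=0.5 (H=1 bit) and minimized at p=0 or p=1 (H=0).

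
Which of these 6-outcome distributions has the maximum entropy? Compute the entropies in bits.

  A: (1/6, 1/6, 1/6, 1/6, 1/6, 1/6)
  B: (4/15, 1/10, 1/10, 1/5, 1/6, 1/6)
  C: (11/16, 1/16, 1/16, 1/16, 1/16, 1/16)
A

For a discrete distribution over n outcomes, entropy is maximized by the uniform distribution.

Computing entropies:
H(A) = 2.5850 bits
H(B) = 2.4989 bits
H(C) = 1.6216 bits

The uniform distribution (where all probabilities equal 1/6) achieves the maximum entropy of log_2(6) = 2.5850 bits.

Distribution A has the highest entropy.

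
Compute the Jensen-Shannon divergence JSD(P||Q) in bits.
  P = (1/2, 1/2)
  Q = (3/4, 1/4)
0.0488 bits

Jensen-Shannon divergence is:
JSD(P||Q) = 0.5 × D_KL(P||M) + 0.5 × D_KL(Q||M)
where M = 0.5 × (P + Q) is the mixture distribution.

M = 0.5 × (1/2, 1/2) + 0.5 × (3/4, 1/4) = (5/8, 3/8)

D_KL(P||M) = 0.0466 bits
D_KL(Q||M) = 0.0510 bits

JSD(P||Q) = 0.5 × 0.0466 + 0.5 × 0.0510 = 0.0488 bits

Unlike KL divergence, JSD is symmetric and bounded: 0 ≤ JSD ≤ log(2).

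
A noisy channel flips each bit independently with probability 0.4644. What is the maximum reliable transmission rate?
0.0037 bits

For a binary symmetric channel (BSC) with error probability p:
Capacity C = 1 - H(p) bits per symbol

where H(p) = -p log₂(p) - (1-p) log₂(1-p) is the binary entropy function.

H(0.4644) = 0.9963 bits
C = 1 - 0.9963 = 0.0037 bits per symbol

This means we can reliably transmit up to 0.0037 bits of information per channel use.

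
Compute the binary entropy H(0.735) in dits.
0.2511 dits

The binary entropy function is:
H(p) = -p log(p) - (1-p) log(1-p)

H(0.735) = -0.735 × log_10(0.735) - 0.265 × log_10(0.265)
H(0.735) = 0.2511 dits

Note: Binary entropy is maximized at p=0.5 (H=1 bit) and minimized at p=0 or p=1 (H=0).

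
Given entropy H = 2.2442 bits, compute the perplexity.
4.7377

Perplexity is 2^H (or exp(H) for natural log).

H = 2.2442 bits
Perplexity = 2^2.2442 = 4.7377

Interpretation: The model's uncertainty is equivalent to choosing uniformly among 4.7 options.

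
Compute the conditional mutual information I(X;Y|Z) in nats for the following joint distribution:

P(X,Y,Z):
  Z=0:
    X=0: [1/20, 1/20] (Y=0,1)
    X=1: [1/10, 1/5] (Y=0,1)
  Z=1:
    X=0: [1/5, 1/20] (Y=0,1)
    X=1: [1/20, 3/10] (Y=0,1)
0.1432 nats

Conditional mutual information: I(X;Y|Z) = H(X|Z) + H(Y|Z) - H(X,Y|Z)

H(Z) = 0.6730
H(X,Z) = 1.3055 → H(X|Z) = 0.6325
H(Y,Z) = 1.3452 → H(Y|Z) = 0.6721
H(X,Y,Z) = 1.8344 → H(X,Y|Z) = 1.1614

I(X;Y|Z) = 0.6325 + 0.6721 - 1.1614 = 0.1432 nats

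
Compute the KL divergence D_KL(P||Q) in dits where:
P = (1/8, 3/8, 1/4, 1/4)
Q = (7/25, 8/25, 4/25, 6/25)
0.0349 dits

KL divergence: D_KL(P||Q) = Σ p(x) log(p(x)/q(x))

Computing term by term:
  x=0: 1/8 × log_10[(1/8)/(7/25)] = 1/8 × -0.3502 = -0.0438
  x=1: 3/8 × log_10[(3/8)/(8/25)] = 3/8 × 0.0689 = 0.0258
  x=2: 1/4 × log_10[(1/4)/(4/25)] = 1/4 × 0.1938 = 0.0485
  x=3: 1/4 × log_10[(1/4)/(6/25)] = 1/4 × 0.0177 = 0.0044

D_KL(P||Q) = 0.0349 dits

Note: KL divergence is always non-negative and equals 0 iff P = Q.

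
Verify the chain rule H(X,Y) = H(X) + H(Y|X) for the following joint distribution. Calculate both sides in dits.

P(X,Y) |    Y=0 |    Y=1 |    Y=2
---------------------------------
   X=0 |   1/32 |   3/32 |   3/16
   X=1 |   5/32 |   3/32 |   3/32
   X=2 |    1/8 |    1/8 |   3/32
H(X,Y) = 0.9206, H(X) = 0.4767, H(Y|X) = 0.4439 (all in dits)

Chain rule: H(X,Y) = H(X) + H(Y|X)

Left side — joint entropy directly:
H(X,Y) = -Σ p(x,y) log p(x,y) = 0.9206 dits

Right side — compute H(Y|X) from the conditional distributions:
P(X) = (5/16, 11/32, 11/32), so H(X) = 0.4767 dits
H(Y|X) = Σ_x P(X=x) · H(Y|X=x):
  P(Y|X=0) = (1/10, 3/10, 3/5), H(Y|X=0) = 0.3900, weight P(X=0) = 5/16
  P(Y|X=1) = (5/11, 3/11, 3/11), H(Y|X=1) = 0.4634, weight P(X=1) = 11/32
  P(Y|X=2) = (4/11, 4/11, 3/11), H(Y|X=2) = 0.4734, weight P(X=2) = 11/32
H(Y|X) = 0.4439 dits

H(X) + H(Y|X) = 0.4767 + 0.4439 = 0.9206 dits

Both sides equal 0.9206 dits. ✓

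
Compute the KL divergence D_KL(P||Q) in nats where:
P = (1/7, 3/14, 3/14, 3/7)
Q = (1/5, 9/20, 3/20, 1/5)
0.1960 nats

KL divergence: D_KL(P||Q) = Σ p(x) log(p(x)/q(x))

Computing term by term:
  x=0: 1/7 × log_e[(1/7)/(1/5)] = 1/7 × -0.3365 = -0.0481
  x=1: 3/14 × log_e[(3/14)/(9/20)] = 3/14 × -0.7419 = -0.1590
  x=2: 3/14 × log_e[(3/14)/(3/20)] = 3/14 × 0.3567 = 0.0764
  x=3: 3/7 × log_e[(3/7)/(1/5)] = 3/7 × 0.7621 = 0.3266

D_KL(P||Q) = 0.1960 nats

Note: KL divergence is always non-negative and equals 0 iff P = Q.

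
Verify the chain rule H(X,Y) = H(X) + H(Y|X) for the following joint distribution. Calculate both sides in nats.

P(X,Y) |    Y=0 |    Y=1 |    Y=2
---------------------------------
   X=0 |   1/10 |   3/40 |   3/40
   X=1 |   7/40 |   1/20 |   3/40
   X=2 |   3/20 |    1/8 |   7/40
H(X,Y) = 2.1174, H(X) = 1.0671, H(Y|X) = 1.0503 (all in nats)

Chain rule: H(X,Y) = H(X) + H(Y|X)

Left side — joint entropy directly:
H(X,Y) = -Σ p(x,y) log p(x,y) = 2.1174 nats

Right side — compute H(Y|X) from the conditional distributions:
P(X) = (1/4, 3/10, 9/20), so H(X) = 1.0671 nats
H(Y|X) = Σ_x P(X=x) · H(Y|X=x):
  P(Y|X=0) = (2/5, 3/10, 3/10), H(Y|X=0) = 1.0889, weight P(X=0) = 1/4
  P(Y|X=1) = (7/12, 1/6, 1/4), H(Y|X=1) = 0.9596, weight P(X=1) = 3/10
  P(Y|X=2) = (1/3, 5/18, 7/18), H(Y|X=2) = 1.0893, weight P(X=2) = 9/20
H(Y|X) = 1.0503 nats

H(X) + H(Y|X) = 1.0671 + 1.0503 = 2.1174 nats

Both sides equal 2.1174 nats. ✓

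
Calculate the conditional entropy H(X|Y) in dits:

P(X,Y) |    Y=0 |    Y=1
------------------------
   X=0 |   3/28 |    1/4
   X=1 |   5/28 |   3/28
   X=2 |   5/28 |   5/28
0.4593 dits

Using the chain rule: H(X|Y) = H(X,Y) - H(Y)

First, compute H(X,Y) = 0.7592 dits

Marginal P(Y) = (13/28, 15/28)
H(Y) = 0.2999 dits

H(X|Y) = H(X,Y) - H(Y) = 0.7592 - 0.2999 = 0.4593 dits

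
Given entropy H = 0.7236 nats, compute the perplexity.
2.0618

Perplexity is e^H (or exp(H) for natural log).

H = 0.7236 nats
Perplexity = e^0.7236 = 2.0618

Interpretation: The model's uncertainty is equivalent to choosing uniformly among 2.1 options.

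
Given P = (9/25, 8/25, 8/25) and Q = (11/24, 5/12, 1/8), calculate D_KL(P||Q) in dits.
0.0562 dits

KL divergence: D_KL(P||Q) = Σ p(x) log(p(x)/q(x))

Computing term by term:
  x=0: 9/25 × log_10[(9/25)/(11/24)] = 9/25 × -0.1049 = -0.0378
  x=1: 8/25 × log_10[(8/25)/(5/12)] = 8/25 × -0.1146 = -0.0367
  x=2: 8/25 × log_10[(8/25)/(1/8)] = 8/25 × 0.4082 = 0.1306

D_KL(P||Q) = 0.0562 dits

Note: KL divergence is always non-negative and equals 0 iff P = Q.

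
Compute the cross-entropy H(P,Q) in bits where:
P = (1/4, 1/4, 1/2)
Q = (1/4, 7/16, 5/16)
1.6372 bits

Cross-entropy: H(P,Q) = -Σ p(x) log q(x)

Alternatively: H(P,Q) = H(P) + D_KL(P||Q)
H(P) = 1.5000 bits
D_KL(P||Q) = 0.1372 bits

H(P,Q) = 1.5000 + 0.1372 = 1.6372 bits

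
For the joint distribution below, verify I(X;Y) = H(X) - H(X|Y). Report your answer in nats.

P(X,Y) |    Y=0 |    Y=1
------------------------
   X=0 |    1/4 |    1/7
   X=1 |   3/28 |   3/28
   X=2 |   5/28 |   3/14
I(X;Y) = 0.0139 nats

Mutual information has multiple equivalent forms:
- I(X;Y) = H(X) - H(X|Y)
- I(X;Y) = H(Y) - H(Y|X)
- I(X;Y) = H(X) + H(Y) - H(X,Y)

Computing all quantities:
H(X) = 1.0642, H(Y) = 0.6906, H(X,Y) = 1.7409
H(X|Y) = 1.0503, H(Y|X) = 0.6767

Verification:
H(X) - H(X|Y) = 1.0642 - 1.0503 = 0.0139
H(Y) - H(Y|X) = 0.6906 - 0.6767 = 0.0139
H(X) + H(Y) - H(X,Y) = 1.0642 + 0.6906 - 1.7409 = 0.0139

All forms give I(X;Y) = 0.0139 nats. ✓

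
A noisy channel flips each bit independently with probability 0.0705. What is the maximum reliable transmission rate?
0.6322 bits

For a binary symmetric channel (BSC) with error probability p:
Capacity C = 1 - H(p) bits per symbol

where H(p) = -p log₂(p) - (1-p) log₂(1-p) is the binary entropy function.

H(0.0705) = 0.3678 bits
C = 1 - 0.3678 = 0.6322 bits per symbol

This means we can reliably transmit up to 0.6322 bits of information per channel use.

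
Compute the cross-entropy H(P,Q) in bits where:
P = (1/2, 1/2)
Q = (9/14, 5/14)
1.0614 bits

Cross-entropy: H(P,Q) = -Σ p(x) log q(x)

Alternatively: H(P,Q) = H(P) + D_KL(P||Q)
H(P) = 1.0000 bits
D_KL(P||Q) = 0.0614 bits

H(P,Q) = 1.0000 + 0.0614 = 1.0614 bits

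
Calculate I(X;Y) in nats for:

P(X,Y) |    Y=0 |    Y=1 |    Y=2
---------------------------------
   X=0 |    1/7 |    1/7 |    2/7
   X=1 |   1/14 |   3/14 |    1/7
0.0334 nats

Mutual information: I(X;Y) = H(X) + H(Y) - H(X,Y)

Marginals:
P(X) = (4/7, 3/7), H(X) = 0.6829 nats
P(Y) = (3/14, 5/14, 3/7), H(Y) = 1.0609 nats

Joint entropy: H(X,Y) = 1.7105 nats

I(X;Y) = 0.6829 + 1.0609 - 1.7105 = 0.0334 nats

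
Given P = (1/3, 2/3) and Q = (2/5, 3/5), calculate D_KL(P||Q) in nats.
0.0095 nats

KL divergence: D_KL(P||Q) = Σ p(x) log(p(x)/q(x))

Computing term by term:
  x=0: 1/3 × log_e[(1/3)/(2/5)] = 1/3 × -0.1823 = -0.0608
  x=1: 2/3 × log_e[(2/3)/(3/5)] = 2/3 × 0.1054 = 0.0702

D_KL(P||Q) = 0.0095 nats

Note: KL divergence is always non-negative and equals 0 iff P = Q.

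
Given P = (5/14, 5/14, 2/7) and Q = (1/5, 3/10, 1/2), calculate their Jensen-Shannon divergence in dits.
0.0118 dits

Jensen-Shannon divergence is:
JSD(P||Q) = 0.5 × D_KL(P||M) + 0.5 × D_KL(Q||M)
where M = 0.5 × (P + Q) is the mixture distribution.

M = 0.5 × (5/14, 5/14, 2/7) + 0.5 × (1/5, 3/10, 1/2) = (0.278571, 0.328571, 11/28)

D_KL(P||M) = 0.0120 dits
D_KL(Q||M) = 0.0117 dits

JSD(P||Q) = 0.5 × 0.0120 + 0.5 × 0.0117 = 0.0118 dits

Unlike KL divergence, JSD is symmetric and bounded: 0 ≤ JSD ≤ log(2).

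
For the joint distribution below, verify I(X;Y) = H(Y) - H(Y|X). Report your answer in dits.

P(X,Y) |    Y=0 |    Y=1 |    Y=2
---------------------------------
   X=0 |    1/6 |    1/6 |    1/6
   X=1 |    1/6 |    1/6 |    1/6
I(X;Y) = 0.0000 dits

Mutual information has multiple equivalent forms:
- I(X;Y) = H(X) - H(X|Y)
- I(X;Y) = H(Y) - H(Y|X)
- I(X;Y) = H(X) + H(Y) - H(X,Y)

Computing all quantities:
H(X) = 0.3010, H(Y) = 0.4771, H(X,Y) = 0.7782
H(X|Y) = 0.3010, H(Y|X) = 0.4771

Verification:
H(X) - H(X|Y) = 0.3010 - 0.3010 = 0.0000
H(Y) - H(Y|X) = 0.4771 - 0.4771 = 0.0000
H(X) + H(Y) - H(X,Y) = 0.3010 + 0.4771 - 0.7782 = 0.0000

All forms give I(X;Y) = 0.0000 dits. ✓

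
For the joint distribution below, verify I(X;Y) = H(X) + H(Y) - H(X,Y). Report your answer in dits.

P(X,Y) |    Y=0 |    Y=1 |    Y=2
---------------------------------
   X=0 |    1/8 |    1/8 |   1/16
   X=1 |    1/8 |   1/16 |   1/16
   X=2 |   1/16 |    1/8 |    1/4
I(X;Y) = 0.0378 dits

Mutual information has multiple equivalent forms:
- I(X;Y) = H(X) - H(X|Y)
- I(X;Y) = H(Y) - H(Y|X)
- I(X;Y) = H(X) + H(Y) - H(X,Y)

Computing all quantities:
H(X) = 0.4654, H(Y) = 0.4755, H(X,Y) = 0.9031
H(X|Y) = 0.4276, H(Y|X) = 0.4376

Verification:
H(X) - H(X|Y) = 0.4654 - 0.4276 = 0.0378
H(Y) - H(Y|X) = 0.4755 - 0.4376 = 0.0378
H(X) + H(Y) - H(X,Y) = 0.4654 + 0.4755 - 0.9031 = 0.0378

All forms give I(X;Y) = 0.0378 dits. ✓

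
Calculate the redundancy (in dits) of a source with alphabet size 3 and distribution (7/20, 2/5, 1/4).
0.0079 dits

Redundancy measures how far a source is from maximum entropy:
R = H_max - H(X)

Maximum entropy for 3 symbols: H_max = log_10(3) = 0.4771 dits
Actual entropy: H(X) = 0.4693 dits
Redundancy: R = 0.4771 - 0.4693 = 0.0079 dits

This redundancy represents potential for compression: the source could be compressed by 0.0079 dits per symbol.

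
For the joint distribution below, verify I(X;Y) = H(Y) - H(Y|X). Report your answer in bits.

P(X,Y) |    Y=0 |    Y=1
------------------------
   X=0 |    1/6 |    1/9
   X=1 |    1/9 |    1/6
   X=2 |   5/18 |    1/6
I(X;Y) = 0.0275 bits

Mutual information has multiple equivalent forms:
- I(X;Y) = H(X) - H(X|Y)
- I(X;Y) = H(Y) - H(Y|X)
- I(X;Y) = H(X) + H(Y) - H(X,Y)

Computing all quantities:
H(X) = 1.5466, H(Y) = 0.9911, H(X,Y) = 2.5102
H(X|Y) = 1.5192, H(Y|X) = 0.9636

Verification:
H(X) - H(X|Y) = 1.5466 - 1.5192 = 0.0275
H(Y) - H(Y|X) = 0.9911 - 0.9636 = 0.0275
H(X) + H(Y) - H(X,Y) = 1.5466 + 0.9911 - 2.5102 = 0.0275

All forms give I(X;Y) = 0.0275 bits. ✓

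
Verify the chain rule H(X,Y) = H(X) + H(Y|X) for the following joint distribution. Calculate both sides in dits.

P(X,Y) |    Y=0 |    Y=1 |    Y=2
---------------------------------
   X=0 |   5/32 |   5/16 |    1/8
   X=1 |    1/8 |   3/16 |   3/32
H(X,Y) = 0.7423, H(X) = 0.2934, H(Y|X) = 0.4489 (all in dits)

Chain rule: H(X,Y) = H(X) + H(Y|X)

Left side — joint entropy directly:
H(X,Y) = -Σ p(x,y) log p(x,y) = 0.7423 dits

Right side — compute H(Y|X) from the conditional distributions:
P(X) = (19/32, 13/32), so H(X) = 0.2934 dits
H(Y|X) = Σ_x P(X=x) · H(Y|X=x):
  P(Y|X=0) = (5/19, 10/19, 4/19), H(Y|X=0) = 0.4417, weight P(X=0) = 19/32
  P(Y|X=1) = (4/13, 6/13, 3/13), H(Y|X=1) = 0.4594, weight P(X=1) = 13/32
H(Y|X) = 0.4489 dits

H(X) + H(Y|X) = 0.2934 + 0.4489 = 0.7423 dits

Both sides equal 0.7423 dits. ✓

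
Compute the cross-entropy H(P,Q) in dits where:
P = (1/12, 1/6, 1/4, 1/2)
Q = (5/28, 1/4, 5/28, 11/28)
0.5526 dits

Cross-entropy: H(P,Q) = -Σ p(x) log q(x)

Alternatively: H(P,Q) = H(P) + D_KL(P||Q)
H(P) = 0.5207 dits
D_KL(P||Q) = 0.0320 dits

H(P,Q) = 0.5207 + 0.0320 = 0.5526 dits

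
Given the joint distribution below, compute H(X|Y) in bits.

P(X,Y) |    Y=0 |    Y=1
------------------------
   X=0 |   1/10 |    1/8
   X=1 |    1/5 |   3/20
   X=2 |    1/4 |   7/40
1.5294 bits

Using the chain rule: H(X|Y) = H(X,Y) - H(Y)

First, compute H(X,Y) = 2.5222 bits

Marginal P(Y) = (11/20, 9/20)
H(Y) = 0.9928 bits

H(X|Y) = H(X,Y) - H(Y) = 2.5222 - 0.9928 = 1.5294 bits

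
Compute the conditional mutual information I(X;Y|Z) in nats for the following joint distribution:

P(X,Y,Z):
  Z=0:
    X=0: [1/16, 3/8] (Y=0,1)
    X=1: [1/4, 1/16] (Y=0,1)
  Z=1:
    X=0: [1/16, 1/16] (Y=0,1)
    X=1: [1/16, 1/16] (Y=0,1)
0.1736 nats

Conditional mutual information: I(X;Y|Z) = H(X|Z) + H(Y|Z) - H(X,Y|Z)

H(Z) = 0.5623
H(X,Z) = 1.2450 → H(X|Z) = 0.6827
H(Y,Z) = 1.2450 → H(Y|Z) = 0.6827
H(X,Y,Z) = 1.7541 → H(X,Y|Z) = 1.1918

I(X;Y|Z) = 0.6827 + 0.6827 - 1.1918 = 0.1736 nats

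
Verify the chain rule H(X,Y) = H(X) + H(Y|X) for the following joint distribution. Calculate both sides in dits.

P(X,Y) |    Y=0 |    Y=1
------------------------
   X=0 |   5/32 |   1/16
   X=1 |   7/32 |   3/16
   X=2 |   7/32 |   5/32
H(X,Y) = 0.7523, H(X) = 0.4631, H(Y|X) = 0.2892 (all in dits)

Chain rule: H(X,Y) = H(X) + H(Y|X)

Left side — joint entropy directly:
H(X,Y) = -Σ p(x,y) log p(x,y) = 0.7523 dits

Right side — compute H(Y|X) from the conditional distributions:
P(X) = (7/32, 13/32, 3/8), so H(X) = 0.4631 dits
H(Y|X) = Σ_x P(X=x) · H(Y|X=x):
  P(Y|X=0) = (5/7, 2/7), H(Y|X=0) = 0.2598, weight P(X=0) = 7/32
  P(Y|X=1) = (7/13, 6/13), H(Y|X=1) = 0.2997, weight P(X=1) = 13/32
  P(Y|X=2) = (7/12, 5/12), H(Y|X=2) = 0.2950, weight P(X=2) = 3/8
H(Y|X) = 0.2892 dits

H(X) + H(Y|X) = 0.4631 + 0.2892 = 0.7523 dits

Both sides equal 0.7523 dits. ✓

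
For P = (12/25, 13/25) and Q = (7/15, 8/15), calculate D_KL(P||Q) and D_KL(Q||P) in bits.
D_KL(P||Q) = 0.0005, D_KL(Q||P) = 0.0005

KL divergence is not symmetric: D_KL(P||Q) ≠ D_KL(Q||P) in general.

D_KL(P||Q) = 0.0005 bits
D_KL(Q||P) = 0.0005 bits

In this case they happen to be equal (to 4 decimal places).

This asymmetry is why KL divergence is not a true distance metric.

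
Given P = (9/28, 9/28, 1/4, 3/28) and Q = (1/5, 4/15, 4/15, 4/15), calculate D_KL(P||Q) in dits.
0.0429 dits

KL divergence: D_KL(P||Q) = Σ p(x) log(p(x)/q(x))

Computing term by term:
  x=0: 9/28 × log_10[(9/28)/(1/5)] = 9/28 × 0.2061 = 0.0662
  x=1: 9/28 × log_10[(9/28)/(4/15)] = 9/28 × 0.0811 = 0.0261
  x=2: 1/4 × log_10[(1/4)/(4/15)] = 1/4 × -0.0280 = -0.0070
  x=3: 3/28 × log_10[(3/28)/(4/15)] = 3/28 × -0.3960 = -0.0424

D_KL(P||Q) = 0.0429 dits

Note: KL divergence is always non-negative and equals 0 iff P = Q.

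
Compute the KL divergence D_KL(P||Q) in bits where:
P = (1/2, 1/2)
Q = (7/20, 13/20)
0.0680 bits

KL divergence: D_KL(P||Q) = Σ p(x) log(p(x)/q(x))

Computing term by term:
  x=0: 1/2 × log_2[(1/2)/(7/20)] = 1/2 × 0.5146 = 0.2573
  x=1: 1/2 × log_2[(1/2)/(13/20)] = 1/2 × -0.3785 = -0.1893

D_KL(P||Q) = 0.0680 bits

Note: KL divergence is always non-negative and equals 0 iff P = Q.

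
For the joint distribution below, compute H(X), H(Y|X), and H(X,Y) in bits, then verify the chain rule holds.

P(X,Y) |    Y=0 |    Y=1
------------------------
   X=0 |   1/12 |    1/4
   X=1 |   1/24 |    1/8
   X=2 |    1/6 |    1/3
H(X,Y) = 2.3239, H(X) = 1.4591, H(Y|X) = 0.8648 (all in bits)

Chain rule: H(X,Y) = H(X) + H(Y|X)

Left side — joint entropy directly:
H(X,Y) = -Σ p(x,y) log p(x,y) = 2.3239 bits

Right side — compute H(Y|X) from the conditional distributions:
P(X) = (1/3, 1/6, 1/2), so H(X) = 1.4591 bits
H(Y|X) = Σ_x P(X=x) · H(Y|X=x):
  P(Y|X=0) = (1/4, 3/4), H(Y|X=0) = 0.8113, weight P(X=0) = 1/3
  P(Y|X=1) = (1/4, 3/4), H(Y|X=1) = 0.8113, weight P(X=1) = 1/6
  P(Y|X=2) = (1/3, 2/3), H(Y|X=2) = 0.9183, weight P(X=2) = 1/2
H(Y|X) = 0.8648 bits

H(X) + H(Y|X) = 1.4591 + 0.8648 = 2.3239 bits

Both sides equal 2.3239 bits. ✓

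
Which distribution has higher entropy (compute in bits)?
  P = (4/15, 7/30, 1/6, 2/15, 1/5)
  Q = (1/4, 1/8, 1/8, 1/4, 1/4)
P

Computing entropies in bits:
H(P) = 2.2812
H(Q) = 2.2500

Distribution P has higher entropy.

Intuition: The distribution closer to uniform (more spread out) has higher entropy.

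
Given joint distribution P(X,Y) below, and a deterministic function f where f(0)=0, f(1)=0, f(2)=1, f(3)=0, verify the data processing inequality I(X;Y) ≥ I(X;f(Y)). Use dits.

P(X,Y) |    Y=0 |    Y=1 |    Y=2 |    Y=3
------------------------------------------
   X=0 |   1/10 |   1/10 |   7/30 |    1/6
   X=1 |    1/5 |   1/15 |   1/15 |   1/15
I(X;Y) = 0.0310, I(X;f(Y)) = 0.0129, inequality holds: 0.0310 ≥ 0.0129

Data Processing Inequality: For any Markov chain X → Y → Z, we have I(X;Y) ≥ I(X;Z).

Here Z = f(Y) is a deterministic function of Y, forming X → Y → Z.

Original I(X;Y) = 0.0310 dits

After applying f:
P(X,Z) where Z=f(Y):
- P(X,Z=0) = P(X,Y=0) + P(X,Y=1) + P(X,Y=3)
- P(X,Z=1) = P(X,Y=2)

I(X;Z) = I(X;f(Y)) = 0.0129 dits

Verification: 0.0310 ≥ 0.0129 ✓

Information cannot be created by processing; the function f can only lose information about X.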